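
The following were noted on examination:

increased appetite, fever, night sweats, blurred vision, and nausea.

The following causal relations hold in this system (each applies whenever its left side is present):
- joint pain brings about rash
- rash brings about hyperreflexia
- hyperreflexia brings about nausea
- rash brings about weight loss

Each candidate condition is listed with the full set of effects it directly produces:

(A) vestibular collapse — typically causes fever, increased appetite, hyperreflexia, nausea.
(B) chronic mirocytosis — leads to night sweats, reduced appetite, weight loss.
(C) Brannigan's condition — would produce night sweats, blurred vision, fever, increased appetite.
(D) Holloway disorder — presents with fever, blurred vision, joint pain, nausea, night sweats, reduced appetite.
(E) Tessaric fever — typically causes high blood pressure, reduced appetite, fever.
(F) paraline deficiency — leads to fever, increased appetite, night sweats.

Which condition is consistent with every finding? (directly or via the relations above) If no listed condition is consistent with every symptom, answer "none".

Checking each candidate against the observations:
(A) vestibular collapse — does not account for night sweats, blurred vision
(B) chronic mirocytosis — fails on increased appetite, fever, blurred vision, nausea (predicts reduced appetite, not increased appetite)
(C) Brannigan's condition — increased appetite ✓; fever ✓; night sweats ✓; blurred vision ✓; nausea ✗
(D) Holloway disorder — increased appetite ✗; fever ✓; night sweats ✓; blurred vision ✓; nausea ✓
(E) Tessaric fever — increased appetite ✗; fever ✓; night sweats ✗; blurred vision ✗; nausea ✗
(F) paraline deficiency — increased appetite ✓; fever ✓; night sweats ✓; blurred vision ✗; nausea ✗
No candidate is consistent with all observations.

none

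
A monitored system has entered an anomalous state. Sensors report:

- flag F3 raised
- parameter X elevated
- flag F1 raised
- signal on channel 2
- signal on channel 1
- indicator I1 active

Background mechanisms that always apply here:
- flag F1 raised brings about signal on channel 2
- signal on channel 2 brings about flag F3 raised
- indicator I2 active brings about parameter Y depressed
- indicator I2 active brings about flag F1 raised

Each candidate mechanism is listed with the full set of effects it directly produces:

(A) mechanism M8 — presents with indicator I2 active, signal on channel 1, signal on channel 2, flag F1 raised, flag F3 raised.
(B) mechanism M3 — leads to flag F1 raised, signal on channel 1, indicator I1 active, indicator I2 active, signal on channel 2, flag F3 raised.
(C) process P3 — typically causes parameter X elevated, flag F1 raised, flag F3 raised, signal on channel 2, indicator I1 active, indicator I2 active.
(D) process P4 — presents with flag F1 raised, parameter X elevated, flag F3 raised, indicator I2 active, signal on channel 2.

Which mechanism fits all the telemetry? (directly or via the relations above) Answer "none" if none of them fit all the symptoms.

For each candidate, compare predicted effects to what was observed:
(A) mechanism M8 — flag F3 raised ✓; parameter X elevated ✗; flag F1 raised ✓; signal on channel 2 ✓; signal on channel 1 ✓; indicator I1 active ✗
(B) mechanism M3 — does not account for parameter X elevated
(C) process P3 — flag F3 raised ✓; parameter X elevated ✓; flag F1 raised ✓; signal on channel 2 ✓; signal on channel 1 ✗; indicator I1 active ✓
(D) process P4 — does not account for signal on channel 1, indicator I1 active
No candidate is consistent with all observations.

none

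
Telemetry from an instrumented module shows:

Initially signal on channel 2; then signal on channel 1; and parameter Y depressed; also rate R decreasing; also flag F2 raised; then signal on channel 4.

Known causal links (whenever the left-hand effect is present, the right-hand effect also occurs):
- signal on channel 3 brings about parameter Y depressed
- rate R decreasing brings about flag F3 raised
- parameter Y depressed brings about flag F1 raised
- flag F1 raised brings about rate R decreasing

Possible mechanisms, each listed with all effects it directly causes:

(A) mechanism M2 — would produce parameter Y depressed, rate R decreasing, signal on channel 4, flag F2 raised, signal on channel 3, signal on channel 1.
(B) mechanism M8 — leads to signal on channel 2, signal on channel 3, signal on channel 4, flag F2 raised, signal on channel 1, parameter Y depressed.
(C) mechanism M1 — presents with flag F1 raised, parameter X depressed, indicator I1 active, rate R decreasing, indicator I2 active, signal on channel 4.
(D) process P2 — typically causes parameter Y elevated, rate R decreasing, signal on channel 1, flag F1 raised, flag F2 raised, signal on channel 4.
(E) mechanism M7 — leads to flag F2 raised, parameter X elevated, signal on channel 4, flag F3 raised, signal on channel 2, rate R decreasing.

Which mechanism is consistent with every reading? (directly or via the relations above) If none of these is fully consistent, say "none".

B

Testing each hypothesis:
(A) mechanism M2 — signal on channel 2 NO; signal on channel 1 yes; parameter Y depressed yes; rate R decreasing yes; flag F2 raised yes; signal on channel 4 yes
(B) mechanism M8 — signal on channel 2 yes; signal on channel 1 yes; parameter Y depressed yes; rate R decreasing yes (through parameter Y depressed → flag F1 raised → rate R decreasing); flag F2 raised yes; signal on channel 4 yes
(C) mechanism M1 — signal on channel 2 NO; signal on channel 1 NO; parameter Y depressed NO; rate R decreasing yes; flag F2 raised NO; signal on channel 4 yes
(D) process P2 — signal on channel 2 NO; signal on channel 1 yes; parameter Y depressed NO; rate R decreasing yes; flag F2 raised yes; signal on channel 4 yes
(E) mechanism M7 — signal on channel 2 yes; signal on channel 1 NO; parameter Y depressed NO; rate R decreasing yes; flag F2 raised yes; signal on channel 4 yes
Only (B) is consistent with every observation.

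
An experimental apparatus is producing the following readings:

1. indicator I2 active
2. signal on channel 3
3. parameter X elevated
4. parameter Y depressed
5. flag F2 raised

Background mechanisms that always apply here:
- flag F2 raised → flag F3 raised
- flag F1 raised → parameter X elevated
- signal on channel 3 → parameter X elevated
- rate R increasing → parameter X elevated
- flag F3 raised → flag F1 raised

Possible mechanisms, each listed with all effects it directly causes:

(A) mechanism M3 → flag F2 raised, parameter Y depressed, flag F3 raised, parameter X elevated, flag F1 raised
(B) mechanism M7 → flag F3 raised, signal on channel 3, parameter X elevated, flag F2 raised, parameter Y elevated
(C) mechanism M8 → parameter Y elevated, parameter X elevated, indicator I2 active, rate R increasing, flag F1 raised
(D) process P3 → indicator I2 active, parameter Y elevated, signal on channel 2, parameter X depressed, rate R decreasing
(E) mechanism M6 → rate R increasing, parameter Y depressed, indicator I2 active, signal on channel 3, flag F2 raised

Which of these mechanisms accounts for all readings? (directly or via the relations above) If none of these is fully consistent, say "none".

E

Checking each candidate against the observations:
(A) mechanism M3 — indicator I2 active -; signal on channel 3 -; parameter X elevated +; parameter Y depressed +; flag F2 raised +
(B) mechanism M7 — fails on indicator I2 active, parameter Y depressed (predicts parameter Y elevated, not parameter Y depressed)
(C) mechanism M8 — indicator I2 active +; signal on channel 3 -; parameter X elevated +; parameter Y depressed -; flag F2 raised -
(D) process P3 — indicator I2 active +; signal on channel 3 -; parameter X elevated -; parameter Y depressed -; flag F2 raised -
(E) mechanism M6 — indicator I2 active +; signal on channel 3 +; parameter X elevated + (through signal on channel 3 → parameter X elevated); parameter Y depressed +; flag F2 raised +
(E) is the only candidate with no mismatches.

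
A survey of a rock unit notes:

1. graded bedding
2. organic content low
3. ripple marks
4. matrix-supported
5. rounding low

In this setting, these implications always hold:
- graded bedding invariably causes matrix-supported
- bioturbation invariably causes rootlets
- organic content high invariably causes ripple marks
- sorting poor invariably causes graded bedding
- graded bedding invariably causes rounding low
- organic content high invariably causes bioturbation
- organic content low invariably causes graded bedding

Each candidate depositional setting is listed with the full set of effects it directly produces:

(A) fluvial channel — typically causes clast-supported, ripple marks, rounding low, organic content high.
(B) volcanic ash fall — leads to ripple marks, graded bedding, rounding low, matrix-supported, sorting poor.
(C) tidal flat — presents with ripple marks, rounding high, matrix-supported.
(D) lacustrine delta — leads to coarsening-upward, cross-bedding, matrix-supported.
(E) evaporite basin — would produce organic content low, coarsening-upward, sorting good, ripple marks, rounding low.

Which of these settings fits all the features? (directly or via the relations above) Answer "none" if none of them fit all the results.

E

Testing each hypothesis:
(A) fluvial channel — graded bedding miss; organic content low miss; ripple marks match; matrix-supported miss; rounding low match
(B) volcanic ash fall — graded bedding match; organic content low miss; ripple marks match; matrix-supported match; rounding low match
(C) tidal flat — graded bedding miss; organic content low miss; ripple marks match; matrix-supported match; rounding low miss
(D) lacustrine delta — graded bedding miss; organic content low miss; ripple marks miss; matrix-supported match; rounding low miss
(E) evaporite basin — accounts for every observation (graded bedding by organic content low → graded bedding)
(E) alone accounts for all the evidence.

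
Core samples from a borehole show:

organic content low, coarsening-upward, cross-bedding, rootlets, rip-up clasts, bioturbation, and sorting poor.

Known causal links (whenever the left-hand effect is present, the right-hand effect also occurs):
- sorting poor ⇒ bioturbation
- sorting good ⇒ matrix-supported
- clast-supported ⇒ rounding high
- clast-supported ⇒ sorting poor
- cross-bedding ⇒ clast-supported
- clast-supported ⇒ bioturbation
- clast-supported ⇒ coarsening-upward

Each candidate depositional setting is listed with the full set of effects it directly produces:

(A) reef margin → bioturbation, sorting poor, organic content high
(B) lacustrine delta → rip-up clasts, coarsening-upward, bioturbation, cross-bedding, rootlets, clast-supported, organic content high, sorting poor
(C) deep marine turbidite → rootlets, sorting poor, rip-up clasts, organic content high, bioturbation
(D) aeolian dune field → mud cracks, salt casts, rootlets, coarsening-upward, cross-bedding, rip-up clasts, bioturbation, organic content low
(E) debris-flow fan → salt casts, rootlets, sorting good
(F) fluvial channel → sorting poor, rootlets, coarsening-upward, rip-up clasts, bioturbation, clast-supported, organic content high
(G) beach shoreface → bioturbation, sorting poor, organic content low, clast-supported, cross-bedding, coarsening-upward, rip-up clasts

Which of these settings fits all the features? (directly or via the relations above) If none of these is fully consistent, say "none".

D

Checking each candidate against the observations:
(A) reef margin — fails on organic content low, coarsening-upward, cross-bedding, rootlets, rip-up clasts (predicts organic content high, not organic content low)
(B) lacustrine delta — fails on organic content low (predicts organic content high, not organic content low)
(C) deep marine turbidite — fails on organic content low, coarsening-upward, cross-bedding (predicts organic content high, not organic content low)
(D) aeolian dune field — accounts for every observation (sorting poor through cross-bedding → clast-supported → sorting poor)
(E) debris-flow fan — fails on organic content low, coarsening-upward, cross-bedding, rip-up clasts, bioturbation, sorting poor (predicts sorting good, not sorting poor)
(F) fluvial channel — organic content low ✗; coarsening-upward ✓; cross-bedding ✗; rootlets ✓; rip-up clasts ✓; bioturbation ✓; sorting poor ✓
(G) beach shoreface — does not account for rootlets
Only (D) is consistent with every observation.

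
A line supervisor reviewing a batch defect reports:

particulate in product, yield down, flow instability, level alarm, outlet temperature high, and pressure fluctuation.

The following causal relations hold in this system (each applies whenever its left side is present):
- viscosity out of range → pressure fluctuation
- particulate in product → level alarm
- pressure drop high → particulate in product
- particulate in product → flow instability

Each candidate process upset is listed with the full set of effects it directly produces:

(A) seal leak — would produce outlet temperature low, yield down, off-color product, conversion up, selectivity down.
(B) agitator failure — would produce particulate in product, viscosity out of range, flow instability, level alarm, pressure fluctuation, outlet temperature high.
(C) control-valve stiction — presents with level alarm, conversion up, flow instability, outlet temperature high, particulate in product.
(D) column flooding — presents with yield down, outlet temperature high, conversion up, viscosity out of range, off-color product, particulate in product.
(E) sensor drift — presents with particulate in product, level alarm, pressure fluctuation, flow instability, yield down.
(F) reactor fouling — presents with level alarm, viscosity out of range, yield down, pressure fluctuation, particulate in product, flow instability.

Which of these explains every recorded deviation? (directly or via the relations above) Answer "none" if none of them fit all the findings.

D

Checking each candidate against the observations:
(A) seal leak — particulate in product NO; yield down yes; flow instability NO; level alarm NO; outlet temperature high NO; pressure fluctuation NO
(B) agitator failure — does not account for yield down
(C) control-valve stiction — particulate in product yes; yield down NO; flow instability yes; level alarm yes; outlet temperature high yes; pressure fluctuation NO
(D) column flooding — accounts for every observation (flow instability via particulate in product → flow instability)
(E) sensor drift — does not account for outlet temperature high
(F) reactor fouling — particulate in product yes; yield down yes; flow instability yes; level alarm yes; outlet temperature high NO; pressure fluctuation yes
Only (D) is consistent with every observation.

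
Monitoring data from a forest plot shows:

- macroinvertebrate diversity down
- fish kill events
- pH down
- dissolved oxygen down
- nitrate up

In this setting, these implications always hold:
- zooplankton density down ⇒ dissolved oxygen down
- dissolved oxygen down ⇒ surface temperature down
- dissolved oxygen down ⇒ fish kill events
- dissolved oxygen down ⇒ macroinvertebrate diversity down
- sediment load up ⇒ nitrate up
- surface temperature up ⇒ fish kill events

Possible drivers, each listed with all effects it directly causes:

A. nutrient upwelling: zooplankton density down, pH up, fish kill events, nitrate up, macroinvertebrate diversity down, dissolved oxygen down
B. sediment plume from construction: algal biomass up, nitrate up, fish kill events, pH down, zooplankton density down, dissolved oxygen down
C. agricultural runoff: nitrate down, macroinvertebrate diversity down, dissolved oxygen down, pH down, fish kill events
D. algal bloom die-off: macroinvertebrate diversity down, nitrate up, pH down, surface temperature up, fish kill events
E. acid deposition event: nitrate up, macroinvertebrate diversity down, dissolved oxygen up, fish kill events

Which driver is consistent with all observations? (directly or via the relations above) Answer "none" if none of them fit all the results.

B

Testing each hypothesis:
(A) nutrient upwelling — macroinvertebrate diversity down +; fish kill events +; pH down -; dissolved oxygen down +; nitrate up +
(B) sediment plume from construction — macroinvertebrate diversity down + (via dissolved oxygen down → macroinvertebrate diversity down); fish kill events +; pH down +; dissolved oxygen down +; nitrate up +
(C) agricultural runoff — macroinvertebrate diversity down +; fish kill events +; pH down +; dissolved oxygen down +; nitrate up -
(D) algal bloom die-off — does not account for dissolved oxygen down
(E) acid deposition event — macroinvertebrate diversity down +; fish kill events +; pH down -; dissolved oxygen down -; nitrate up +
Only (B) is consistent with every observation.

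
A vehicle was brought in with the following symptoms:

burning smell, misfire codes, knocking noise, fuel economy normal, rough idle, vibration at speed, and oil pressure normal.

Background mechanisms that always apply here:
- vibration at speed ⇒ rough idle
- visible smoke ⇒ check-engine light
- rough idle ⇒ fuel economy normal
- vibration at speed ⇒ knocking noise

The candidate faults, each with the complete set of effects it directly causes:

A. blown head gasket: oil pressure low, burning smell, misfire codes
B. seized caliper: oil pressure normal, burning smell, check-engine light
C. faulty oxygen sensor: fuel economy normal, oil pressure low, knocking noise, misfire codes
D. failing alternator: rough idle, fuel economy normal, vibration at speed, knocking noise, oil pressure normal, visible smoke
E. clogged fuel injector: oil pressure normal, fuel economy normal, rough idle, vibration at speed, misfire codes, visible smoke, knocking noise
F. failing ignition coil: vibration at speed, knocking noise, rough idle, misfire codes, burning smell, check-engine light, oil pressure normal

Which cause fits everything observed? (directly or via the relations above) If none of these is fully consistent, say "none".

F

For each candidate, compare predicted effects to what was observed:
(A) blown head gasket — burning smell match; misfire codes match; knocking noise miss; fuel economy normal miss; rough idle miss; vibration at speed miss; oil pressure normal miss
(B) seized caliper — burning smell match; misfire codes miss; knocking noise miss; fuel economy normal miss; rough idle miss; vibration at speed miss; oil pressure normal match
(C) faulty oxygen sensor — burning smell miss; misfire codes match; knocking noise match; fuel economy normal match; rough idle miss; vibration at speed miss; oil pressure normal miss
(D) failing alternator — burning smell miss; misfire codes miss; knocking noise match; fuel economy normal match; rough idle match; vibration at speed match; oil pressure normal match
(E) clogged fuel injector — does not account for burning smell
(F) failing ignition coil — burning smell match; misfire codes match; knocking noise match; fuel economy normal match (by rough idle → fuel economy normal); rough idle match; vibration at speed match; oil pressure normal match
Only (F) is consistent with every observation.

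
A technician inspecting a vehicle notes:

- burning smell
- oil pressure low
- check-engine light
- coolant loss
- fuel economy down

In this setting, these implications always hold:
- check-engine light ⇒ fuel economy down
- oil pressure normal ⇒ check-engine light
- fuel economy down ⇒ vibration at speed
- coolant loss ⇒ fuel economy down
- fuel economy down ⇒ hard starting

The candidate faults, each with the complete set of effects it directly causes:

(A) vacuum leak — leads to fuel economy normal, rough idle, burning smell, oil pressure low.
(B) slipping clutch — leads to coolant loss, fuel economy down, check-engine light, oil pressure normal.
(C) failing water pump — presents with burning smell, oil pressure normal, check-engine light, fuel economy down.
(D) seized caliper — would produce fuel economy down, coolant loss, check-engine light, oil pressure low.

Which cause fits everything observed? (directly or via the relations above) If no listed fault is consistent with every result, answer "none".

Testing each hypothesis:
(A) vacuum leak — burning smell +; oil pressure low +; check-engine light -; coolant loss -; fuel economy down -
(B) slipping clutch — fails on burning smell, oil pressure low (predicts oil pressure normal, not oil pressure low)
(C) failing water pump — burning smell +; oil pressure low -; check-engine light +; coolant loss -; fuel economy down +
(D) seized caliper — burning smell -; oil pressure low +; check-engine light +; coolant loss +; fuel economy down +
No candidate is consistent with all observations.

none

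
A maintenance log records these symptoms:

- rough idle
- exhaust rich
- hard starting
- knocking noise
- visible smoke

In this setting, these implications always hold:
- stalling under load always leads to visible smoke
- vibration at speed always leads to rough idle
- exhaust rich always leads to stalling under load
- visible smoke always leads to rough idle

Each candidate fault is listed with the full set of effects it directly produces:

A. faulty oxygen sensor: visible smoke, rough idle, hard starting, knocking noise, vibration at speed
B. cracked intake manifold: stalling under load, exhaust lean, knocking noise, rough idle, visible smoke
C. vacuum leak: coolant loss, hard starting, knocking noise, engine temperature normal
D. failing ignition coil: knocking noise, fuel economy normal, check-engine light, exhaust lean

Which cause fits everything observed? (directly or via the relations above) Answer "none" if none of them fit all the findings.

none

Checking each candidate against the observations:
(A) faulty oxygen sensor — does not account for exhaust rich
(B) cracked intake manifold — fails on exhaust rich, hard starting (predicts exhaust lean, not exhaust rich)
(C) vacuum leak — does not account for rough idle, exhaust rich, visible smoke
(D) failing ignition coil — fails on rough idle, exhaust rich, hard starting, visible smoke (predicts exhaust lean, not exhaust rich)
Every candidate fails on at least one observation.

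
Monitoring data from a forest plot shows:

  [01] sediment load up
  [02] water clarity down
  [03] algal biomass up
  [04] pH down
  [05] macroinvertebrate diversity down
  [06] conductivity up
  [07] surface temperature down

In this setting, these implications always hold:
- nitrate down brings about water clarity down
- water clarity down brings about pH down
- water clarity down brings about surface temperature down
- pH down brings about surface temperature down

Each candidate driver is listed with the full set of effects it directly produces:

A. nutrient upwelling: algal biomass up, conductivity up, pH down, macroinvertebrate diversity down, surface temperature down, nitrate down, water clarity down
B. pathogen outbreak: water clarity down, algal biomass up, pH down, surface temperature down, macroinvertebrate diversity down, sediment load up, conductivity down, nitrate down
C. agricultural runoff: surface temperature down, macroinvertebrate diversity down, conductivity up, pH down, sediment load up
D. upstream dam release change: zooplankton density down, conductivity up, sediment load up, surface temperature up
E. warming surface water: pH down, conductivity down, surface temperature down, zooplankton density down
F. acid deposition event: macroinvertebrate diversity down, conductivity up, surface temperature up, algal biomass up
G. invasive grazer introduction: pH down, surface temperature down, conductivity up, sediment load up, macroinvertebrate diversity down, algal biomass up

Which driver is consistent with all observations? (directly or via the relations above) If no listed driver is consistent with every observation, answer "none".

none

Per-candidate check:
(A) nutrient upwelling — does not account for sediment load up
(B) pathogen outbreak — fails on conductivity up (predicts conductivity down, not conductivity up)
(C) agricultural runoff — sediment load up +; water clarity down -; algal biomass up -; pH down +; macroinvertebrate diversity down +; conductivity up +; surface temperature down +
(D) upstream dam release change — fails on water clarity down, algal biomass up, pH down, macroinvertebrate diversity down, surface temperature down (predicts surface temperature up, not surface temperature down)
(E) warming surface water — fails on sediment load up, water clarity down, algal biomass up, macroinvertebrate diversity down, conductivity up (predicts conductivity down, not conductivity up)
(F) acid deposition event — sediment load up -; water clarity down -; algal biomass up +; pH down -; macroinvertebrate diversity down +; conductivity up +; surface temperature down -
(G) invasive grazer introduction — sediment load up +; water clarity down -; algal biomass up +; pH down +; macroinvertebrate diversity down +; conductivity up +; surface temperature down +
No candidate is consistent with all observations.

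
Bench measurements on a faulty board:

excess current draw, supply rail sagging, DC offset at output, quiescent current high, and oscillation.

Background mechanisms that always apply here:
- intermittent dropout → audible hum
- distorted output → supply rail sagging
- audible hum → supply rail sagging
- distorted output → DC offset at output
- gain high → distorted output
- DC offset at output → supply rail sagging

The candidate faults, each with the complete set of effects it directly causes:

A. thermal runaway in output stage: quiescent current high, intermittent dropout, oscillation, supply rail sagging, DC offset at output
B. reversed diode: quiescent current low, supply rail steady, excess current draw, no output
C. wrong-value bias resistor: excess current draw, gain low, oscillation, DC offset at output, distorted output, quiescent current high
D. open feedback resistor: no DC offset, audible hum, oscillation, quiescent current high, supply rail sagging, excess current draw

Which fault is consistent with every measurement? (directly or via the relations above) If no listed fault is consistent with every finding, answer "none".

C

Per-candidate check:
(A) thermal runaway in output stage — excess current draw ✗; supply rail sagging ✓; DC offset at output ✓; quiescent current high ✓; oscillation ✓
(B) reversed diode — excess current draw ✓; supply rail sagging ✗; DC offset at output ✗; quiescent current high ✗; oscillation ✗
(C) wrong-value bias resistor — excess current draw ✓; supply rail sagging ✓ (via DC offset at output → supply rail sagging); DC offset at output ✓; quiescent current high ✓; oscillation ✓
(D) open feedback resistor — excess current draw ✓; supply rail sagging ✓; DC offset at output ✗; quiescent current high ✓; oscillation ✓
Only (C) is consistent with every observation.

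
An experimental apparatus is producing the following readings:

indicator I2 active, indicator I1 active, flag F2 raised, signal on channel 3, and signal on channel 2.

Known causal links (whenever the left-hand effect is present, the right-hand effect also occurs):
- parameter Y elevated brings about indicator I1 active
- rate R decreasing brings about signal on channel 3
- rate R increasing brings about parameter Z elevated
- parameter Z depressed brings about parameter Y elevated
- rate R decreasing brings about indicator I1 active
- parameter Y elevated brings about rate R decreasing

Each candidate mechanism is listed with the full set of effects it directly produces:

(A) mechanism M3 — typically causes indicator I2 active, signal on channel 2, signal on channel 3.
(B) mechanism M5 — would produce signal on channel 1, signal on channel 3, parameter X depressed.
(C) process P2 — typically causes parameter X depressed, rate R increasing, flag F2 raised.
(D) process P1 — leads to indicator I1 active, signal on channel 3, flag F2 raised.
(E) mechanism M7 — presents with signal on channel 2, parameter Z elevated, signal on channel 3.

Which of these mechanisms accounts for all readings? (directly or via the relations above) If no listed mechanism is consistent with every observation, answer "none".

none

For each candidate, compare predicted effects to what was observed:
(A) mechanism M3 — does not account for indicator I1 active, flag F2 raised
(B) mechanism M5 — does not account for indicator I2 active, indicator I1 active, flag F2 raised, signal on channel 2
(C) process P2 — does not account for indicator I2 active, indicator I1 active, signal on channel 3, signal on channel 2
(D) process P1 — indicator I2 active NO; indicator I1 active yes; flag F2 raised yes; signal on channel 3 yes; signal on channel 2 NO
(E) mechanism M7 — does not account for indicator I2 active, indicator I1 active, flag F2 raised
No candidate is consistent with all observations.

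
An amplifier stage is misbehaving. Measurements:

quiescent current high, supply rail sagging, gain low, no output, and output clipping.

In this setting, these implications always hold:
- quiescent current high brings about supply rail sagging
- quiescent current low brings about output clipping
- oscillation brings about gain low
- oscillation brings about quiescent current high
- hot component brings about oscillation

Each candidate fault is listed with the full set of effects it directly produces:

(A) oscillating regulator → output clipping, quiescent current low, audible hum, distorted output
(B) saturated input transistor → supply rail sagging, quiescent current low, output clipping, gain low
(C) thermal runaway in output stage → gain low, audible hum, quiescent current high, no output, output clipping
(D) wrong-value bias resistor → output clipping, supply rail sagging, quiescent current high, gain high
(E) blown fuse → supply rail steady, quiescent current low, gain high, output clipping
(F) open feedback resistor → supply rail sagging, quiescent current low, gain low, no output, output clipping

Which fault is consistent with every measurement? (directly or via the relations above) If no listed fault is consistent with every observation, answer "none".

For each candidate, compare predicted effects to what was observed:
(A) oscillating regulator — fails on quiescent current high, supply rail sagging, gain low, no output (predicts quiescent current low, not quiescent current high)
(B) saturated input transistor — fails on quiescent current high, no output (predicts quiescent current low, not quiescent current high)
(C) thermal runaway in output stage — quiescent current high yes; supply rail sagging yes (via quiescent current high → supply rail sagging); gain low yes; no output yes; output clipping yes
(D) wrong-value bias resistor — fails on gain low, no output (predicts gain high, not gain low)
(E) blown fuse — fails on quiescent current high, supply rail sagging, gain low, no output (predicts quiescent current low, not quiescent current high; predicts supply rail steady, not supply rail sagging; predicts gain high, not gain low)
(F) open feedback resistor — fails on quiescent current high (predicts quiescent current low, not quiescent current high)
Only (C) is consistent with every observation.

C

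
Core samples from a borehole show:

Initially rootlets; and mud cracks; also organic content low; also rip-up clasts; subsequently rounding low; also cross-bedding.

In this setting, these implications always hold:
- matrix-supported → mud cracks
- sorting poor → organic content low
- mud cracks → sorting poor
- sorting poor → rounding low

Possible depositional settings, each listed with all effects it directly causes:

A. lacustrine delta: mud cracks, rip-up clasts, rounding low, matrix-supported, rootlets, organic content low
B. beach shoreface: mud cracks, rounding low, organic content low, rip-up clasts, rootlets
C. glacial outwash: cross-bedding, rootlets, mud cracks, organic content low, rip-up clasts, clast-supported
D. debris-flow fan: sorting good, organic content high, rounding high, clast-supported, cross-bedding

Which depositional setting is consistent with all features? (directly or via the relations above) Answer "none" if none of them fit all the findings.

C

For each candidate, compare predicted effects to what was observed:
(A) lacustrine delta — does not account for cross-bedding
(B) beach shoreface — does not account for cross-bedding
(C) glacial outwash — rootlets match; mud cracks match; organic content low match; rip-up clasts match; rounding low match (through mud cracks → sorting poor → rounding low); cross-bedding match
(D) debris-flow fan — fails on rootlets, mud cracks, organic content low, rip-up clasts, rounding low (predicts organic content high, not organic content low; predicts rounding high, not rounding low)
Only (C) is consistent with every observation.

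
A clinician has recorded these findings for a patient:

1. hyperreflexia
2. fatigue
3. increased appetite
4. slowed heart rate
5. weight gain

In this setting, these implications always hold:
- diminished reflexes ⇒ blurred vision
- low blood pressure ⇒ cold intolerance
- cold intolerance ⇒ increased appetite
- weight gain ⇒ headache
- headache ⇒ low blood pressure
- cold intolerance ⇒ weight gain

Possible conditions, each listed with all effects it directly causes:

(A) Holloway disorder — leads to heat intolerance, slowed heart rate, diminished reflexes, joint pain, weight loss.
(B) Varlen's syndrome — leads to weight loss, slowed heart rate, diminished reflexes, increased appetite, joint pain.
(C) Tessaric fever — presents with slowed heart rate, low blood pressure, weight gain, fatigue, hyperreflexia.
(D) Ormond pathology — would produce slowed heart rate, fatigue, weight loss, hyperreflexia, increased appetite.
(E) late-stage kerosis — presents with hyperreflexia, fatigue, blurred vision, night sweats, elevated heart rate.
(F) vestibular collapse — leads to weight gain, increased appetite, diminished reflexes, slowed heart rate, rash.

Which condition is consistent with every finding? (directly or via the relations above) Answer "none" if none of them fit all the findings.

For each candidate, compare predicted effects to what was observed:
(A) Holloway disorder — hyperreflexia NO; fatigue NO; increased appetite NO; slowed heart rate yes; weight gain NO
(B) Varlen's syndrome — fails on hyperreflexia, fatigue, weight gain (predicts diminished reflexes, not hyperreflexia; predicts weight loss, not weight gain)
(C) Tessaric fever — accounts for every observation (increased appetite via low blood pressure → cold intolerance → increased appetite)
(D) Ormond pathology — hyperreflexia yes; fatigue yes; increased appetite yes; slowed heart rate yes; weight gain NO
(E) late-stage kerosis — hyperreflexia yes; fatigue yes; increased appetite NO; slowed heart rate NO; weight gain NO
(F) vestibular collapse — fails on hyperreflexia, fatigue (predicts diminished reflexes, not hyperreflexia)
Only (C) is consistent with every observation.

C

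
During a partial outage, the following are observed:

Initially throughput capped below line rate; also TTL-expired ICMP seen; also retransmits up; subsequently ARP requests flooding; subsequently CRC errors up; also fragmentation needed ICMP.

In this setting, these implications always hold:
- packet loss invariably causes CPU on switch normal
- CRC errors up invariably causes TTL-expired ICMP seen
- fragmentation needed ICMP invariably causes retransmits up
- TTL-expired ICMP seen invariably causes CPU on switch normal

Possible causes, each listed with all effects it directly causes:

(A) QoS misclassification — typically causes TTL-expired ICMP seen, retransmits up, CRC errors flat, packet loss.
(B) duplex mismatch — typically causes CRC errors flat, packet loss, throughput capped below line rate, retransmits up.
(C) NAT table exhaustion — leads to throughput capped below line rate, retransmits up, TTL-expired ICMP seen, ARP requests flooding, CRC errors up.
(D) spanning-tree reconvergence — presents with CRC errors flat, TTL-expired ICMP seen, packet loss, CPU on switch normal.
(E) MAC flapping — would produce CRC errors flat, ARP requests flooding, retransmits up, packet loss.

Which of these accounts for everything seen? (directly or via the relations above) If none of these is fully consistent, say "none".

none

Checking each candidate against the observations:
(A) QoS misclassification — throughput capped below line rate -; TTL-expired ICMP seen +; retransmits up +; ARP requests flooding -; CRC errors up -; fragmentation needed ICMP -
(B) duplex mismatch — throughput capped below line rate +; TTL-expired ICMP seen -; retransmits up +; ARP requests flooding -; CRC errors up -; fragmentation needed ICMP -
(C) NAT table exhaustion — throughput capped below line rate +; TTL-expired ICMP seen +; retransmits up +; ARP requests flooding +; CRC errors up +; fragmentation needed ICMP -
(D) spanning-tree reconvergence — fails on throughput capped below line rate, retransmits up, ARP requests flooding, CRC errors up, fragmentation needed ICMP (predicts CRC errors flat, not CRC errors up)
(E) MAC flapping — throughput capped below line rate -; TTL-expired ICMP seen -; retransmits up +; ARP requests flooding +; CRC errors up -; fragmentation needed ICMP -
Every candidate fails on at least one observation.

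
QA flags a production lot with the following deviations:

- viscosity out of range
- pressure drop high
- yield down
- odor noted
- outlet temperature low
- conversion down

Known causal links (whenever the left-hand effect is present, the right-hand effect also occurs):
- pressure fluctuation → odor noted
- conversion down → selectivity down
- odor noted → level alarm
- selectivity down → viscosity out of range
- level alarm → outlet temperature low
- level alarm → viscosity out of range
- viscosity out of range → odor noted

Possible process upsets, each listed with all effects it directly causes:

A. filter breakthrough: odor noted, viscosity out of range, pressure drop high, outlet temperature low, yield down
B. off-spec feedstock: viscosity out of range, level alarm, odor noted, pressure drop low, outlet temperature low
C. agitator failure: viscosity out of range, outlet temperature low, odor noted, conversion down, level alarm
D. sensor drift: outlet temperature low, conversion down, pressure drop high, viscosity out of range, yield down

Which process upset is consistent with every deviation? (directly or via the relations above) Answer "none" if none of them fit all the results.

D

Testing each hypothesis:
(A) filter breakthrough — does not account for conversion down
(B) off-spec feedstock — fails on pressure drop high, yield down, conversion down (predicts pressure drop low, not pressure drop high)
(C) agitator failure — viscosity out of range ✓; pressure drop high ✗; yield down ✗; odor noted ✓; outlet temperature low ✓; conversion down ✓
(D) sensor drift — viscosity out of range ✓; pressure drop high ✓; yield down ✓; odor noted ✓ (through viscosity out of range → odor noted); outlet temperature low ✓; conversion down ✓
(D) is the only candidate with no mismatches.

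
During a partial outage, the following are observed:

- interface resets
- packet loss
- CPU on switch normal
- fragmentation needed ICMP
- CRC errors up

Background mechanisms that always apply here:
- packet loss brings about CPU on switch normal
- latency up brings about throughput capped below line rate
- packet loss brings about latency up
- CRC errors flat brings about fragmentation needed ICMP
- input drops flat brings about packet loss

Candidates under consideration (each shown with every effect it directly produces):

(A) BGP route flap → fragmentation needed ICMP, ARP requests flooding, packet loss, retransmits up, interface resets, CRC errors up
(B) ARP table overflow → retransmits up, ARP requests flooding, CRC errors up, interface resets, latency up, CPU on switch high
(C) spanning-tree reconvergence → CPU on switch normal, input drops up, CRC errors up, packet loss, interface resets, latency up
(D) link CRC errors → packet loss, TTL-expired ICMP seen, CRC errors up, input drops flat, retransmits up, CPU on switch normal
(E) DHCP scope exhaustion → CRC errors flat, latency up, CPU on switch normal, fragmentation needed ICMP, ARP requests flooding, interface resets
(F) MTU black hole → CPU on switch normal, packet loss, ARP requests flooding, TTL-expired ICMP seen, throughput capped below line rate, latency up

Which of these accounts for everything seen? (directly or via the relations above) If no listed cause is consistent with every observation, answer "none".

A

Per-candidate check:
(A) BGP route flap — interface resets match; packet loss match; CPU on switch normal match (by packet loss → CPU on switch normal); fragmentation needed ICMP match; CRC errors up match
(B) ARP table overflow — interface resets match; packet loss miss; CPU on switch normal miss; fragmentation needed ICMP miss; CRC errors up match
(C) spanning-tree reconvergence — does not account for fragmentation needed ICMP
(D) link CRC errors — does not account for interface resets, fragmentation needed ICMP
(E) DHCP scope exhaustion — fails on packet loss, CRC errors up (predicts CRC errors flat, not CRC errors up)
(F) MTU black hole — interface resets miss; packet loss match; CPU on switch normal match; fragmentation needed ICMP miss; CRC errors up miss
Only (A) is consistent with every observation.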